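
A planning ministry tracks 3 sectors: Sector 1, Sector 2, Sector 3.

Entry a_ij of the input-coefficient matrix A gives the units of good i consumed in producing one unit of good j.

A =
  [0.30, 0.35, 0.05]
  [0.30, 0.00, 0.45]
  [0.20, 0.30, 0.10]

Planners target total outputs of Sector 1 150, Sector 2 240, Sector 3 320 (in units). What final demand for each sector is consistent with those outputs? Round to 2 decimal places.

d_1 = 5.00, d_2 = 51.00, d_3 = 186.00

I − A =
  [   0.70    -0.35    -0.05]
  [  -0.30     1.00    -0.45]
  [  -0.20    -0.30     0.90]
d = (I − A) x:
  d_1 = (+0.70)·150 + (-0.35)·240 + (-0.05)·320 = 5.00
  d_2 = (-0.30)·150 + (+1.00)·240 + (-0.45)·320 = 51.00
  d_3 = (-0.20)·150 + (-0.30)·240 + (+0.90)·320 = 186.00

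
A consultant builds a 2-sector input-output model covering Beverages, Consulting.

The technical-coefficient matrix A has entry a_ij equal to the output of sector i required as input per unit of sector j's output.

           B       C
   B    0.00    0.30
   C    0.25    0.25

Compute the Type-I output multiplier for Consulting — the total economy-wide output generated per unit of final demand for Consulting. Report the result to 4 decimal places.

m_C = 1.9259

I − A =
  [   1.00    -0.30]
  [  -0.25     0.75]
det(I−A) = (1.00)(0.75) − (-0.30)(-0.25) = 0.6750
adj(I−A) = [[0.75, 0.30], [0.25, 1.00]]
(I − A)⁻¹ = adj(I−A) / det(I−A) ≈
  [   1.11111     0.44444]
  [   0.37037     1.48148]
The output multiplier for sector j is the column-j sum of the Leontief inverse (I − A)⁻¹ = adj(I−A) / det(I−A).
Column C of adj(I−A): (0.30, 1.00); det(I−A) = 0.6750.
m_C = (0.30 + 1.00) / 0.6750 = 1.30 / 0.6750 ≈ 1.9259.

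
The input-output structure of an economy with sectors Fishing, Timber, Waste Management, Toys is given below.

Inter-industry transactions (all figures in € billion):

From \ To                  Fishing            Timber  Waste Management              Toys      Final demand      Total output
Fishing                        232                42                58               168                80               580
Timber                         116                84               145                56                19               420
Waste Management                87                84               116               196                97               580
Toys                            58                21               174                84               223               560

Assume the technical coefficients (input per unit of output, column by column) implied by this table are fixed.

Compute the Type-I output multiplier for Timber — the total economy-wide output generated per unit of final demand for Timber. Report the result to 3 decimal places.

m_2 = 3.444

Technical coefficients a_ij = z_ij / X_j:
  a_11 = 232/580 = 0.40, a_21 = 116/580 = 0.20, a_31 = 87/580 = 0.15, a_41 = 58/580 = 0.10
  a_12 = 42/420 = 0.10, a_22 = 84/420 = 0.20, a_32 = 84/420 = 0.20, a_42 = 21/420 = 0.05
  a_13 = 58/580 = 0.10, a_23 = 145/580 = 0.25, a_33 = 116/580 = 0.20, a_43 = 174/580 = 0.30
  a_14 = 168/560 = 0.30, a_24 = 56/560 = 0.10, a_34 = 196/560 = 0.35, a_44 = 84/560 = 0.15
I − A =
  [   0.60    -0.10    -0.10    -0.30]
  [  -0.20     0.80    -0.25    -0.10]
  [  -0.15    -0.20     0.80    -0.35]
  [  -0.10    -0.05    -0.30     0.85]
Compute the cofactors C_ij = (−1)^(i+j)·(3×3 minor ij) of I−A; the adjugate is their transpose:
adj(I−A) = Cᵀ =
  [ 0.403125   0.106250   0.167500   0.223750]
  [ 0.168125   0.291250   0.174000   0.165250]
  [ 0.168750   0.125000   0.360000   0.222500]
  [ 0.116875   0.073750   0.157000   0.318250]
det(I−A) = Σ_j (I−A)_1j·C_1j = (0.60)(0.403125) + (-0.10)(0.168125) + (-0.10)(0.168750) + (-0.30)(0.116875) = 0.173125
(I − A)⁻¹ = adj(I−A) / det(I−A) ≈
  [   2.3285     0.6137     0.9675     1.2924]
  [   0.9711     1.6823     1.0051     0.9545]
  [   0.9747     0.7220     2.0794     1.2852]
  [   0.6751     0.4260     0.9069     1.8383]
The output multiplier for sector j is the column-j sum of the Leontief inverse (I − A)⁻¹ = adj(I−A) / det(I−A).
Column 2 of adj(I−A): (0.106250, 0.291250, 0.125000, 0.073750); det(I−A) = 0.173125.
m_2 = (0.106250 + 0.291250 + 0.125000 + 0.073750) / 0.173125 = 0.59625 / 0.173125 ≈ 3.444.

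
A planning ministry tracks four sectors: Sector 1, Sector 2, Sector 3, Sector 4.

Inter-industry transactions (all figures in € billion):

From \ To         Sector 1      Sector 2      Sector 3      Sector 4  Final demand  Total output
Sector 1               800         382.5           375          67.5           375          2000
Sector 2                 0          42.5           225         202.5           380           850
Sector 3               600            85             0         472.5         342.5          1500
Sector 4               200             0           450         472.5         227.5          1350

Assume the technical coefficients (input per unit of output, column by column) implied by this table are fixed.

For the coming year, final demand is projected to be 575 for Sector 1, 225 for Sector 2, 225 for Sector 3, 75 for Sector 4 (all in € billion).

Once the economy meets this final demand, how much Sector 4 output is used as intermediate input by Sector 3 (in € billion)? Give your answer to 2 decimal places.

z_43 = 368.14

Technical coefficients a_ij = z_ij / X_j:
  a_11 = 800/2000 = 0.40, a_21 = 0/2000 = 0.00, a_31 = 600/2000 = 0.30, a_41 = 200/2000 = 0.10
  a_12 = 382.5/850 = 0.45, a_22 = 42.5/850 = 0.05, a_32 = 85/850 = 0.10, a_42 = 0/850 = 0.00
  a_13 = 375/1500 = 0.25, a_23 = 225/1500 = 0.15, a_33 = 0/1500 = 0.00, a_43 = 450/1500 = 0.30
  a_14 = 67.5/1350 = 0.05, a_24 = 202.5/1350 = 0.15, a_34 = 472.5/1350 = 0.35, a_44 = 472.5/1350 = 0.35
I − A =
  [   0.60    -0.45    -0.25    -0.05]
  [   0.00     0.95    -0.15    -0.15]
  [  -0.30    -0.10     1.00    -0.35]
  [  -0.10     0.00    -0.30     0.65]
Compute the cofactors C_ij = (−1)^(i+j)·(3×3 minor ij) of I−A; the adjugate is their transpose:
adj(I−A) = Cᵀ =
  [ 0.50350   0.26300   0.23275   0.22475]
  [ 0.06300   0.26000   0.08850   0.11250]
  [ 0.22000   0.14200   0.35900   0.24300]
  [ 0.17900   0.10600   0.20150   0.46950]
det(I−A) = Σ_j (I−A)_1j·C_1j = (0.60)(0.50350) + (-0.45)(0.06300) + (-0.25)(0.22000) + (-0.05)(0.17900) = 0.2098
(I − A)⁻¹ = adj(I−A) / det(I−A) ≈
  [   2.3999     1.2536     1.1094     1.0713]
  [   0.3003     1.2393     0.4218     0.5362]
  [   1.0486     0.6768     1.7112     1.1582]
  [   0.8532     0.5052     0.9604     2.2378]
First solve x = (I − A)⁻¹ d = adj(I−A)·d / det(I−A); in particular x_3 = (0.22000·575 + 0.14200·225 + 0.35900·225 + 0.24300·75) / 0.2098 = 257.45 / 0.2098 ≈ 1227.1211.
Intermediate flow from 4 to 3: z_43 = a_43 · x_3 = 0.30 × 257.45 / 0.2098 = 77.235 / 0.2098 ≈ 368.14.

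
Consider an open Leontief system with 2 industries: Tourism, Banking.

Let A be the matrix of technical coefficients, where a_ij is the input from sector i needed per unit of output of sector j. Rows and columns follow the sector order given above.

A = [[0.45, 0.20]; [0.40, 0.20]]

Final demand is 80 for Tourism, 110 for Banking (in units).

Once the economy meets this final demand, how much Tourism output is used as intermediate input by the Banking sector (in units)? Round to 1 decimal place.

I − A =
  [   0.55    -0.20]
  [  -0.40     0.80]
det(I−A) = (0.55)(0.80) − (-0.20)(-0.40) = 0.3600
adj(I−A) = [[0.80, 0.20], [0.40, 0.55]]
(I − A)⁻¹ = adj(I−A) / det(I−A) ≈
  [   2.2222     0.5556]
  [   1.1111     1.5278]
First solve x = (I − A)⁻¹ d = adj(I−A)·d / det(I−A); in particular x_2 = (0.40·80 + 0.55·110) / 0.3600 = 92.50 / 0.3600 ≈ 256.944.
Intermediate flow from 1 to 2: z_12 = a_12 · x_2 = 0.20 × 92.50 / 0.3600 = 18.50 / 0.3600 ≈ 51.4.

z_12 = 51.4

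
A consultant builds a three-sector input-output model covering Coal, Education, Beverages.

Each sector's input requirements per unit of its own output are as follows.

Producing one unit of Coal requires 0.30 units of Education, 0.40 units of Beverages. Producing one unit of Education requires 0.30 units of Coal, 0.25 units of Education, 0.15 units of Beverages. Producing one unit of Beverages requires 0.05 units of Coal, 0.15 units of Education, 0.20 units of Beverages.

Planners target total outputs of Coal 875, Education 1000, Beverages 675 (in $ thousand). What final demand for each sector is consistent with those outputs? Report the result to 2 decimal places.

I − A =
  [   1.00    -0.30    -0.05]
  [  -0.30     0.75    -0.15]
  [  -0.40    -0.15     0.80]
d = (I − A) x:
  d_C = (+1.00)·875 + (-0.30)·1000 + (-0.05)·675 = 541.25
  d_E = (-0.30)·875 + (+0.75)·1000 + (-0.15)·675 = 386.25
  d_B = (-0.40)·875 + (-0.15)·1000 + (+0.80)·675 = 40.00

d_C = 541.25, d_E = 386.25, d_B = 40.00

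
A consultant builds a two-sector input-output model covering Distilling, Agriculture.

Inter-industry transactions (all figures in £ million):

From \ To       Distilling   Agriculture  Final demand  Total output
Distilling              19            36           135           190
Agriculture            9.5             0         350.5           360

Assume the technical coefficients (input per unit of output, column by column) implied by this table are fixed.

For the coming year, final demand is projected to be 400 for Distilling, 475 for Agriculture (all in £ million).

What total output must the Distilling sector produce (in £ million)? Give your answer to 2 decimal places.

x_1 = 500.00

Technical coefficients a_ij = z_ij / X_j:
  a_11 = 19/190 = 0.10, a_21 = 9.5/190 = 0.05
  a_12 = 36/360 = 0.10, a_22 = 0/360 = 0.00
I − A =
  [   0.90    -0.10]
  [  -0.05     1.00]
det(I−A) = (0.90)(1.00) − (-0.10)(-0.05) = 0.8950
adj(I−A) = [[1.00, 0.10], [0.05, 0.90]]
(I − A)⁻¹ = adj(I−A) / det(I−A) ≈
  [   1.1173     0.1117]
  [   0.0559     1.0056]
x = (I − A)⁻¹ d = adj(I−A)·d / det(I−A), with det(I−A) = 0.8950:
  x_1 = (1.00·400 + 0.10·475) / 0.8950 = 447.50 / 0.8950 = 500.00
  x_2 = (0.05·400 + 0.90·475) / 0.8950 = 447.50 / 0.8950 = 500.00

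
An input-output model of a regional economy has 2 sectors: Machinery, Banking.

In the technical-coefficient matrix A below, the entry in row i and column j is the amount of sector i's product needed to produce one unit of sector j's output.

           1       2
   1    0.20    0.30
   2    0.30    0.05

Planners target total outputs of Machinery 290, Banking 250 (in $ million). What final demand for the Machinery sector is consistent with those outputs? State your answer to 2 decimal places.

I − A =
  [   0.80    -0.30]
  [  -0.30     0.95]
d = (I − A) x:
  d_1 = (+0.80)·290 + (-0.30)·250 = 157.00
  d_2 = (-0.30)·290 + (+0.95)·250 = 150.50

d_1 = 157.00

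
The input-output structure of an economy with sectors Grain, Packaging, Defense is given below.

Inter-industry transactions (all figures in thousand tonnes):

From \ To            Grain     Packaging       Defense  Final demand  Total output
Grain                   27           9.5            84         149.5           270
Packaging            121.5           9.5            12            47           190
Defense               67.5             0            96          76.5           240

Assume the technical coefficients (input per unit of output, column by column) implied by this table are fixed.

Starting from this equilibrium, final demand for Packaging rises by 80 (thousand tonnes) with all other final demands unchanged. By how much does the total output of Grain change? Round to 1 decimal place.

Technical coefficients a_ij = z_ij / X_j:
  a_11 = 27/270 = 0.10, a_21 = 121.5/270 = 0.45, a_31 = 67.5/270 = 0.25
  a_12 = 9.5/190 = 0.05, a_22 = 9.5/190 = 0.05, a_32 = 0/190 = 0.00
  a_13 = 84/240 = 0.35, a_23 = 12/240 = 0.05, a_33 = 96/240 = 0.40
I − A =
  [   0.90    -0.05    -0.35]
  [  -0.45     0.95    -0.05]
  [  -0.25     0.00     0.60]
Cofactors of I−A, C_ij = (−1)^(i+j)·(minor ij) (rows/columns in the sector order above):
  C_11 = (0.95)(0.60) − (-0.05)(0.00) = 0.5700
  C_12 = −[(-0.45)(0.60) − (-0.05)(-0.25)] = 0.2825
  C_13 = (-0.45)(0.00) − (0.95)(-0.25) = 0.2375
  C_21 = −[(-0.05)(0.60) − (-0.35)(0.00)] = 0.0300
  C_22 = (0.90)(0.60) − (-0.35)(-0.25) = 0.4525
  C_23 = −[(0.90)(0.00) − (-0.05)(-0.25)] = 0.0125
  C_31 = (-0.05)(-0.05) − (-0.35)(0.95) = 0.3350
  C_32 = −[(0.90)(-0.05) − (-0.35)(-0.45)] = 0.2025
  C_33 = (0.90)(0.95) − (-0.05)(-0.45) = 0.8325
det(I−A) = Σ_j (I−A)_1j·C_1j = (0.90)(0.5700) + (-0.05)(0.2825) + (-0.35)(0.2375) = 0.41575
adj(I−A) = Cᵀ =
  [ 0.5700   0.0300   0.3350]
  [ 0.2825   0.4525   0.2025]
  [ 0.2375   0.0125   0.8325]
(I − A)⁻¹ = adj(I−A) / det(I−A) ≈
  [   1.3710     0.0722     0.8058]
  [   0.6795     1.0884     0.4871]
  [   0.5713     0.0301     2.0024]
Δx = (I − A)⁻¹ Δd with Δd having +80 in the Packaging component and 0 elsewhere.
So Δx_1 = L_12 · (+80), where L_12 = adj(I−A)_12 / det(I−A) = 0.0300 / 0.41575.
Δx_1 = 0.0300 × (+80) / 0.41575 = 2.40 / 0.41575 ≈ 5.8.

Δx_1 = 5.8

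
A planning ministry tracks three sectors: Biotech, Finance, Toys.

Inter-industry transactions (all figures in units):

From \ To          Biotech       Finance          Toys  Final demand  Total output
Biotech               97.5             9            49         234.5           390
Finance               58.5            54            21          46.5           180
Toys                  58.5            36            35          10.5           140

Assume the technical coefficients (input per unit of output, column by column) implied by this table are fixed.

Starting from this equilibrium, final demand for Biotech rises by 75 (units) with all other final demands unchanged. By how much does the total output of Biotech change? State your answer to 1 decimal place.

Technical coefficients a_ij = z_ij / X_j:
  a_BB = 97.5/390 = 0.25, a_FB = 58.5/390 = 0.15, a_TB = 58.5/390 = 0.15
  a_BF = 9/180 = 0.05, a_FF = 54/180 = 0.30, a_TF = 36/180 = 0.20
  a_BT = 49/140 = 0.35, a_FT = 21/140 = 0.15, a_TT = 35/140 = 0.25
I − A =
  [   0.75    -0.05    -0.35]
  [  -0.15     0.70    -0.15]
  [  -0.15    -0.20     0.75]
Cofactors of I−A, C_ij = (−1)^(i+j)·(minor ij) (rows/columns in the sector order above):
  C_11 = (0.70)(0.75) − (-0.15)(-0.20) = 0.4950
  C_12 = −[(-0.15)(0.75) − (-0.15)(-0.15)] = 0.1350
  C_13 = (-0.15)(-0.20) − (0.70)(-0.15) = 0.1350
  C_21 = −[(-0.05)(0.75) − (-0.35)(-0.20)] = 0.1075
  C_22 = (0.75)(0.75) − (-0.35)(-0.15) = 0.5100
  C_23 = −[(0.75)(-0.20) − (-0.05)(-0.15)] = 0.1575
  C_31 = (-0.05)(-0.15) − (-0.35)(0.70) = 0.2525
  C_32 = −[(0.75)(-0.15) − (-0.35)(-0.15)] = 0.1650
  C_33 = (0.75)(0.70) − (-0.05)(-0.15) = 0.5175
det(I−A) = Σ_j (I−A)_1j·C_1j = (0.75)(0.4950) + (-0.05)(0.1350) + (-0.35)(0.1350) = 0.31725
adj(I−A) = Cᵀ =
  [ 0.4950   0.1075   0.2525]
  [ 0.1350   0.5100   0.1650]
  [ 0.1350   0.1575   0.5175]
(I − A)⁻¹ = adj(I−A) / det(I−A) ≈
  [   1.5603     0.3388     0.7959]
  [   0.4255     1.6076     0.5201]
  [   0.4255     0.4965     1.6312]
Δx = (I − A)⁻¹ Δd with Δd having +75 in the Biotech component and 0 elsewhere.
So Δx_B = L_BB · (+75), where L_BB = adj(I−A)_BB / det(I−A) = 0.4950 / 0.31725.
Δx_B = 0.4950 × (+75) / 0.31725 = 37.125 / 0.31725 ≈ 117.0.

Δx_B = 117.0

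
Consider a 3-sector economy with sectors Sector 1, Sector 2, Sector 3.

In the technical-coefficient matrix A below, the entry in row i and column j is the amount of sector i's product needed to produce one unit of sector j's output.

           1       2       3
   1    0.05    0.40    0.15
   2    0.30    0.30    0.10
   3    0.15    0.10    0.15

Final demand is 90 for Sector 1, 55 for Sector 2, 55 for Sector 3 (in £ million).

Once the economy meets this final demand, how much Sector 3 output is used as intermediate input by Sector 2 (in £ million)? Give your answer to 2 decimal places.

I − A =
  [   0.95    -0.40    -0.15]
  [  -0.30     0.70    -0.10]
  [  -0.15    -0.10     0.85]
Cofactors of I−A, C_ij = (−1)^(i+j)·(minor ij) (rows/columns in the sector order above):
  C_11 = (0.70)(0.85) − (-0.10)(-0.10) = 0.5850
  C_12 = −[(-0.30)(0.85) − (-0.10)(-0.15)] = 0.2700
  C_13 = (-0.30)(-0.10) − (0.70)(-0.15) = 0.1350
  C_21 = −[(-0.40)(0.85) − (-0.15)(-0.10)] = 0.3550
  C_22 = (0.95)(0.85) − (-0.15)(-0.15) = 0.7850
  C_23 = −[(0.95)(-0.10) − (-0.40)(-0.15)] = 0.1550
  C_31 = (-0.40)(-0.10) − (-0.15)(0.70) = 0.1450
  C_32 = −[(0.95)(-0.10) − (-0.15)(-0.30)] = 0.1400
  C_33 = (0.95)(0.70) − (-0.40)(-0.30) = 0.5450
det(I−A) = Σ_j (I−A)_1j·C_1j = (0.95)(0.5850) + (-0.40)(0.2700) + (-0.15)(0.1350) = 0.4275
adj(I−A) = Cᵀ =
  [ 0.5850   0.3550   0.1450]
  [ 0.2700   0.7850   0.1400]
  [ 0.1350   0.1550   0.5450]
(I − A)⁻¹ = adj(I−A) / det(I−A) ≈
  [   1.3684     0.8304     0.3392]
  [   0.6316     1.8363     0.3275]
  [   0.3158     0.3626     1.2749]
First solve x = (I − A)⁻¹ d = adj(I−A)·d / det(I−A); in particular x_2 = (0.2700·90 + 0.7850·55 + 0.1400·55) / 0.4275 = 75.175 / 0.4275 ≈ 175.8480.
Intermediate flow from 3 to 2: z_32 = a_32 · x_2 = 0.10 × 75.175 / 0.4275 = 7.5175 / 0.4275 ≈ 17.58.

z_32 = 17.58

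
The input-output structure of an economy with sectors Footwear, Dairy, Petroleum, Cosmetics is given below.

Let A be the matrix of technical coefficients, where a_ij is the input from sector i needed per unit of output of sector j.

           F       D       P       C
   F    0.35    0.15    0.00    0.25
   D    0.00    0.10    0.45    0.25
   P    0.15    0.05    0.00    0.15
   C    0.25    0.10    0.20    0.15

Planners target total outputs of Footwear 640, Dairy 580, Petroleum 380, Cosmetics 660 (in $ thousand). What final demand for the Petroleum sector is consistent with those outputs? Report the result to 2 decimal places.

I − A =
  [   0.65    -0.15     0.00    -0.25]
  [   0.00     0.90    -0.45    -0.25]
  [  -0.15    -0.05     1.00    -0.15]
  [  -0.25    -0.10    -0.20     0.85]
d = (I − A) x:
  d_F = (+0.65)·640 + (-0.15)·580 + (+0.00)·380 + (-0.25)·660 = 164.00
  d_D = (+0.00)·640 + (+0.90)·580 + (-0.45)·380 + (-0.25)·660 = 186.00
  d_P = (-0.15)·640 + (-0.05)·580 + (+1.00)·380 + (-0.15)·660 = 156.00
  d_C = (-0.25)·640 + (-0.10)·580 + (-0.20)·380 + (+0.85)·660 = 267.00

d_P = 156.00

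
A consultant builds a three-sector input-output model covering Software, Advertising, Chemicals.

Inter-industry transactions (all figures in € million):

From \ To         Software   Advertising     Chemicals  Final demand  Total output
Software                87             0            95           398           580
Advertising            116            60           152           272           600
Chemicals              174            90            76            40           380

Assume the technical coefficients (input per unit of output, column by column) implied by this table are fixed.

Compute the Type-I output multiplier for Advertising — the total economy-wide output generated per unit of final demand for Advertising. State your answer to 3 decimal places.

Technical coefficients a_ij = z_ij / X_j:
  a_11 = 87/580 = 0.15, a_21 = 116/580 = 0.20, a_31 = 174/580 = 0.30
  a_12 = 0/600 = 0.00, a_22 = 60/600 = 0.10, a_32 = 90/600 = 0.15
  a_13 = 95/380 = 0.25, a_23 = 152/380 = 0.40, a_33 = 76/380 = 0.20
I − A =
  [   0.85     0.00    -0.25]
  [  -0.20     0.90    -0.40]
  [  -0.30    -0.15     0.80]
Cofactors of I−A, C_ij = (−1)^(i+j)·(minor ij) (rows/columns in the sector order above):
  C_11 = (0.90)(0.80) − (-0.40)(-0.15) = 0.6600
  C_12 = −[(-0.20)(0.80) − (-0.40)(-0.30)] = 0.2800
  C_13 = (-0.20)(-0.15) − (0.90)(-0.30) = 0.3000
  C_21 = −[(0.00)(0.80) − (-0.25)(-0.15)] = 0.0375
  C_22 = (0.85)(0.80) − (-0.25)(-0.30) = 0.6050
  C_23 = −[(0.85)(-0.15) − (0.00)(-0.30)] = 0.1275
  C_31 = (0.00)(-0.40) − (-0.25)(0.90) = 0.2250
  C_32 = −[(0.85)(-0.40) − (-0.25)(-0.20)] = 0.3900
  C_33 = (0.85)(0.90) − (0.00)(-0.20) = 0.7650
det(I−A) = Σ_j (I−A)_1j·C_1j = (0.85)(0.6600) + (0.00)(0.2800) + (-0.25)(0.3000) = 0.4860
adj(I−A) = Cᵀ =
  [ 0.6600   0.0375   0.2250]
  [ 0.2800   0.6050   0.3900]
  [ 0.3000   0.1275   0.7650]
(I − A)⁻¹ = adj(I−A) / det(I−A) ≈
  [   1.3580     0.0772     0.4630]
  [   0.5761     1.2449     0.8025]
  [   0.6173     0.2623     1.5741]
The output multiplier for sector j is the column-j sum of the Leontief inverse (I − A)⁻¹ = adj(I−A) / det(I−A).
Column 2 of adj(I−A): (0.0375, 0.6050, 0.1275); det(I−A) = 0.4860.
m_2 = (0.0375 + 0.6050 + 0.1275) / 0.4860 = 0.77 / 0.4860 ≈ 1.584.

m_2 = 1.584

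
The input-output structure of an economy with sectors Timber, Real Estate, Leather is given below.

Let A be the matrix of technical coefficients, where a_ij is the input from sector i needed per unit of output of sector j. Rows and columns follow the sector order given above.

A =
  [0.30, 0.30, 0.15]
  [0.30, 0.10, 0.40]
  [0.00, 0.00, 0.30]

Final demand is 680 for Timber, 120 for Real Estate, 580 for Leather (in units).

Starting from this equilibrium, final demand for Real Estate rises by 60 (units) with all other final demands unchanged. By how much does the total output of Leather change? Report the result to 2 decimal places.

I − A =
  [   0.70    -0.30    -0.15]
  [  -0.30     0.90    -0.40]
  [   0.00     0.00     0.70]
Cofactors of I−A, C_ij = (−1)^(i+j)·(minor ij) (rows/columns in the sector order above):
  C_11 = (0.90)(0.70) − (-0.40)(0.00) = 0.6300
  C_12 = −[(-0.30)(0.70) − (-0.40)(0.00)] = 0.2100
  C_13 = (-0.30)(0.00) − (0.90)(0.00) = 0.0000
  C_21 = −[(-0.30)(0.70) − (-0.15)(0.00)] = 0.2100
  C_22 = (0.70)(0.70) − (-0.15)(0.00) = 0.4900
  C_23 = −[(0.70)(0.00) − (-0.30)(0.00)] = 0.0000
  C_31 = (-0.30)(-0.40) − (-0.15)(0.90) = 0.2550
  C_32 = −[(0.70)(-0.40) − (-0.15)(-0.30)] = 0.3250
  C_33 = (0.70)(0.90) − (-0.30)(-0.30) = 0.5400
det(I−A) = Σ_j (I−A)_1j·C_1j = (0.70)(0.6300) + (-0.30)(0.2100) + (-0.15)(0.0000) = 0.3780
adj(I−A) = Cᵀ =
  [ 0.6300   0.2100   0.2550]
  [ 0.2100   0.4900   0.3250]
  [ 0.0000   0.0000   0.5400]
(I − A)⁻¹ = adj(I−A) / det(I−A) ≈
  [   1.6667     0.5556     0.6746]
  [   0.5556     1.2963     0.8598]
  [   0.0000     0.0000     1.4286]
Δx = (I − A)⁻¹ Δd with Δd having +60 in the Real Estate component and 0 elsewhere.
So Δx_L = L_LR · (+60), where L_LR = adj(I−A)_LR / det(I−A) = 0.0000 / 0.3780.
Δx_L = 0.0000 × (+60) / 0.3780 = 0.00 / 0.3780 = 0.00.

Δx_L = 0.00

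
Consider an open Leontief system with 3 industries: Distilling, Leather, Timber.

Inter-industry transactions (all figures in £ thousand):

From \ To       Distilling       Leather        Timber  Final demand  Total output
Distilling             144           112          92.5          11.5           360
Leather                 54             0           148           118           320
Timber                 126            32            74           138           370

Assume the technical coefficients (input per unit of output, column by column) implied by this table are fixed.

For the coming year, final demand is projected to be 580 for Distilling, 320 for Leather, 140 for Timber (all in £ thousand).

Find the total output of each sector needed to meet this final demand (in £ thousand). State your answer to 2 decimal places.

x_1 = 2166.21, x_2 = 1151.60, x_3 = 1266.67

Technical coefficients a_ij = z_ij / X_j:
  a_11 = 144/360 = 0.40, a_21 = 54/360 = 0.15, a_31 = 126/360 = 0.35
  a_12 = 112/320 = 0.35, a_22 = 0/320 = 0.00, a_32 = 32/320 = 0.10
  a_13 = 92.5/370 = 0.25, a_23 = 148/370 = 0.40, a_33 = 74/370 = 0.20
I − A =
  [   0.60    -0.35    -0.25]
  [  -0.15     1.00    -0.40]
  [  -0.35    -0.10     0.80]
Cofactors of I−A, C_ij = (−1)^(i+j)·(minor ij) (rows/columns in the sector order above):
  C_11 = (1.00)(0.80) − (-0.40)(-0.10) = 0.7600
  C_12 = −[(-0.15)(0.80) − (-0.40)(-0.35)] = 0.2600
  C_13 = (-0.15)(-0.10) − (1.00)(-0.35) = 0.3650
  C_21 = −[(-0.35)(0.80) − (-0.25)(-0.10)] = 0.3050
  C_22 = (0.60)(0.80) − (-0.25)(-0.35) = 0.3925
  C_23 = −[(0.60)(-0.10) − (-0.35)(-0.35)] = 0.1825
  C_31 = (-0.35)(-0.40) − (-0.25)(1.00) = 0.3900
  C_32 = −[(0.60)(-0.40) − (-0.25)(-0.15)] = 0.2775
  C_33 = (0.60)(1.00) − (-0.35)(-0.15) = 0.5475
det(I−A) = Σ_j (I−A)_1j·C_1j = (0.60)(0.7600) + (-0.35)(0.2600) + (-0.25)(0.3650) = 0.27375
adj(I−A) = Cᵀ =
  [ 0.7600   0.3050   0.3900]
  [ 0.2600   0.3925   0.2775]
  [ 0.3650   0.1825   0.5475]
(I − A)⁻¹ = adj(I−A) / det(I−A) ≈
  [   2.7763     1.1142     1.4247]
  [   0.9498     1.4338     1.0137]
  [   1.3333     0.6667     2.0000]
x = (I − A)⁻¹ d = adj(I−A)·d / det(I−A), with det(I−A) = 0.27375:
  x_1 = (0.7600·580 + 0.3050·320 + 0.3900·140) / 0.27375 = 593.00 / 0.27375 ≈ 2166.21
  x_2 = (0.2600·580 + 0.3925·320 + 0.2775·140) / 0.27375 = 315.25 / 0.27375 ≈ 1151.60
  x_3 = (0.3650·580 + 0.1825·320 + 0.5475·140) / 0.27375 = 346.75 / 0.27375 ≈ 1266.67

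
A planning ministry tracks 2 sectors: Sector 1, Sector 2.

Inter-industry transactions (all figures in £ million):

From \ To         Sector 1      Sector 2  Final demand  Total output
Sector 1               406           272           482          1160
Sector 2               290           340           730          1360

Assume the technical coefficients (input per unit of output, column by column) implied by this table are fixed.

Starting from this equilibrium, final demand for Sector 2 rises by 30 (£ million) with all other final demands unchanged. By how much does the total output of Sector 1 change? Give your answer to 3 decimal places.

Δx_1 = 13.714

Technical coefficients a_ij = z_ij / X_j:
  a_11 = 406/1160 = 0.35, a_21 = 290/1160 = 0.25
  a_12 = 272/1360 = 0.20, a_22 = 340/1360 = 0.25
I − A =
  [   0.65    -0.20]
  [  -0.25     0.75]
det(I−A) = (0.65)(0.75) − (-0.20)(-0.25) = 0.4375
adj(I−A) = [[0.75, 0.20], [0.25, 0.65]]
(I − A)⁻¹ = adj(I−A) / det(I−A) ≈
  [   1.7143     0.4571]
  [   0.5714     1.4857]
Δx = (I − A)⁻¹ Δd with Δd having +30 in the Sector 2 component and 0 elsewhere.
So Δx_1 = L_12 · (+30), where L_12 = adj(I−A)_12 / det(I−A) = 0.20 / 0.4375.
Δx_1 = 0.20 × (+30) / 0.4375 = 6.00 / 0.4375 ≈ 13.714.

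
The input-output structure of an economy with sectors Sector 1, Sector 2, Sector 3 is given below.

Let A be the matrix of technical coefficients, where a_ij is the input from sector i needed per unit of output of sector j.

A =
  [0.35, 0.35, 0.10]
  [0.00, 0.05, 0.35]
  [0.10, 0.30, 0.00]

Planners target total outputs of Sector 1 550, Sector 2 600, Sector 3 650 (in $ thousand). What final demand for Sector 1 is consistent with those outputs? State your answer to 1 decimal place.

I − A =
  [   0.65    -0.35    -0.10]
  [   0.00     0.95    -0.35]
  [  -0.10    -0.30     1.00]
d = (I − A) x:
  d_1 = (+0.65)·550 + (-0.35)·600 + (-0.10)·650 = 82.5
  d_2 = (+0.00)·550 + (+0.95)·600 + (-0.35)·650 = 342.5
  d_3 = (-0.10)·550 + (-0.30)·600 + (+1.00)·650 = 415.0

d_1 = 82.5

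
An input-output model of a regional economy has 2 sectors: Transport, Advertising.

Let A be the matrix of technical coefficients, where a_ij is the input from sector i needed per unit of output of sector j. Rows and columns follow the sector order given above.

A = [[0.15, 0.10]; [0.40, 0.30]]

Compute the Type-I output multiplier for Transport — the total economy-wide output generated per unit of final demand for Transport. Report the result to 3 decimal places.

I − A =
  [   0.85    -0.10]
  [  -0.40     0.70]
det(I−A) = (0.85)(0.70) − (-0.10)(-0.40) = 0.5550
adj(I−A) = [[0.70, 0.10], [0.40, 0.85]]
(I − A)⁻¹ = adj(I−A) / det(I−A) ≈
  [   1.2613     0.1802]
  [   0.7207     1.5315]
The output multiplier for sector j is the column-j sum of the Leontief inverse (I − A)⁻¹ = adj(I−A) / det(I−A).
Column 1 of adj(I−A): (0.70, 0.40); det(I−A) = 0.5550.
m_1 = (0.70 + 0.40) / 0.5550 = 1.10 / 0.5550 ≈ 1.982.

m_1 = 1.982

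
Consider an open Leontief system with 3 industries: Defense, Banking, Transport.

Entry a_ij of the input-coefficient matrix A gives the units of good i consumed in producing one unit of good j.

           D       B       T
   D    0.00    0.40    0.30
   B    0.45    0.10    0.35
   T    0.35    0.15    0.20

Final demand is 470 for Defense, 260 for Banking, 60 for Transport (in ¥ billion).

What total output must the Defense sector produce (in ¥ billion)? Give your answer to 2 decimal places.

x_D = 1204.24

I − A =
  [   1.00    -0.40    -0.30]
  [  -0.45     0.90    -0.35]
  [  -0.35    -0.15     0.80]
Cofactors of I−A, C_ij = (−1)^(i+j)·(minor ij) (rows/columns in the sector order above):
  C_11 = (0.90)(0.80) − (-0.35)(-0.15) = 0.6675
  C_12 = −[(-0.45)(0.80) − (-0.35)(-0.35)] = 0.4825
  C_13 = (-0.45)(-0.15) − (0.90)(-0.35) = 0.3825
  C_21 = −[(-0.40)(0.80) − (-0.30)(-0.15)] = 0.3650
  C_22 = (1.00)(0.80) − (-0.30)(-0.35) = 0.6950
  C_23 = −[(1.00)(-0.15) − (-0.40)(-0.35)] = 0.2900
  C_31 = (-0.40)(-0.35) − (-0.30)(0.90) = 0.4100
  C_32 = −[(1.00)(-0.35) − (-0.30)(-0.45)] = 0.4850
  C_33 = (1.00)(0.90) − (-0.40)(-0.45) = 0.7200
det(I−A) = Σ_j (I−A)_1j·C_1j = (1.00)(0.6675) + (-0.40)(0.4825) + (-0.30)(0.3825) = 0.35975
adj(I−A) = Cᵀ =
  [ 0.6675   0.3650   0.4100]
  [ 0.4825   0.6950   0.4850]
  [ 0.3825   0.2900   0.7200]
(I − A)⁻¹ = adj(I−A) / det(I−A) ≈
  [   1.8555     1.0146     1.1397]
  [   1.3412     1.9319     1.3482]
  [   1.0632     0.8061     2.0014]
x = (I − A)⁻¹ d = adj(I−A)·d / det(I−A), with det(I−A) = 0.35975:
  x_D = (0.6675·470 + 0.3650·260 + 0.4100·60) / 0.35975 = 433.225 / 0.35975 ≈ 1204.24
  x_B = (0.4825·470 + 0.6950·260 + 0.4850·60) / 0.35975 = 436.575 / 0.35975 ≈ 1213.55
  x_T = (0.3825·470 + 0.2900·260 + 0.7200·60) / 0.35975 = 298.375 / 0.35975 ≈ 829.40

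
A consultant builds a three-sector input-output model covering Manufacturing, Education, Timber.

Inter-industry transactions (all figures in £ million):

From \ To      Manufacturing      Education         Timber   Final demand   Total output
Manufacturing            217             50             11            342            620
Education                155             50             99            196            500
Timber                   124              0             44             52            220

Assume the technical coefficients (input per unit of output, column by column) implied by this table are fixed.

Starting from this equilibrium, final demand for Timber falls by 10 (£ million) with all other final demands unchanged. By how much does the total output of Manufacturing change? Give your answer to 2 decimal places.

Technical coefficients a_ij = z_ij / X_j:
  a_MM = 217/620 = 0.35, a_EM = 155/620 = 0.25, a_TM = 124/620 = 0.20
  a_ME = 50/500 = 0.10, a_EE = 50/500 = 0.10, a_TE = 0/500 = 0.00
  a_MT = 11/220 = 0.05, a_ET = 99/220 = 0.45, a_TT = 44/220 = 0.20
I − A =
  [   0.65    -0.10    -0.05]
  [  -0.25     0.90    -0.45]
  [  -0.20     0.00     0.80]
Cofactors of I−A, C_ij = (−1)^(i+j)·(minor ij) (rows/columns in the sector order above):
  C_11 = (0.90)(0.80) − (-0.45)(0.00) = 0.7200
  C_12 = −[(-0.25)(0.80) − (-0.45)(-0.20)] = 0.2900
  C_13 = (-0.25)(0.00) − (0.90)(-0.20) = 0.1800
  C_21 = −[(-0.10)(0.80) − (-0.05)(0.00)] = 0.0800
  C_22 = (0.65)(0.80) − (-0.05)(-0.20) = 0.5100
  C_23 = −[(0.65)(0.00) − (-0.10)(-0.20)] = 0.0200
  C_31 = (-0.10)(-0.45) − (-0.05)(0.90) = 0.0900
  C_32 = −[(0.65)(-0.45) − (-0.05)(-0.25)] = 0.3050
  C_33 = (0.65)(0.90) − (-0.10)(-0.25) = 0.5600
det(I−A) = Σ_j (I−A)_1j·C_1j = (0.65)(0.7200) + (-0.10)(0.2900) + (-0.05)(0.1800) = 0.4300
adj(I−A) = Cᵀ =
  [ 0.7200   0.0800   0.0900]
  [ 0.2900   0.5100   0.3050]
  [ 0.1800   0.0200   0.5600]
(I − A)⁻¹ = adj(I−A) / det(I−A) ≈
  [   1.6744     0.1860     0.2093]
  [   0.6744     1.1860     0.7093]
  [   0.4186     0.0465     1.3023]
Δx = (I − A)⁻¹ Δd with Δd having -10 in the Timber component and 0 elsewhere.
So Δx_M = L_MT · (-10), where L_MT = adj(I−A)_MT / det(I−A) = 0.0900 / 0.4300.
Δx_M = 0.0900 × (-10) / 0.4300 = -0.90 / 0.4300 ≈ -2.09.

Δx_M = -2.09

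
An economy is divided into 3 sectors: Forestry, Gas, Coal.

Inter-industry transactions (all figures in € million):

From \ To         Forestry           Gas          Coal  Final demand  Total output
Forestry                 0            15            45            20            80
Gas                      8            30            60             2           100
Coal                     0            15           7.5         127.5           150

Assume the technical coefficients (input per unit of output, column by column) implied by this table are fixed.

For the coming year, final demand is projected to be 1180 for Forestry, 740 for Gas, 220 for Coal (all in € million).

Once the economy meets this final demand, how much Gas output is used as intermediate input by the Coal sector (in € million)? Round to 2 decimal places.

z_GC = 190.64

Technical coefficients a_ij = z_ij / X_j:
  a_FF = 0/80 = 0.00, a_GF = 8/80 = 0.10, a_CF = 0/80 = 0.00
  a_FG = 15/100 = 0.15, a_GG = 30/100 = 0.30, a_CG = 15/100 = 0.15
  a_FC = 45/150 = 0.30, a_GC = 60/150 = 0.40, a_CC = 7.5/150 = 0.05
I − A =
  [   1.00    -0.15    -0.30]
  [  -0.10     0.70    -0.40]
  [   0.00    -0.15     0.95]
Cofactors of I−A, C_ij = (−1)^(i+j)·(minor ij) (rows/columns in the sector order above):
  C_11 = (0.70)(0.95) − (-0.40)(-0.15) = 0.6050
  C_12 = −[(-0.10)(0.95) − (-0.40)(0.00)] = 0.0950
  C_13 = (-0.10)(-0.15) − (0.70)(0.00) = 0.0150
  C_21 = −[(-0.15)(0.95) − (-0.30)(-0.15)] = 0.1875
  C_22 = (1.00)(0.95) − (-0.30)(0.00) = 0.9500
  C_23 = −[(1.00)(-0.15) − (-0.15)(0.00)] = 0.1500
  C_31 = (-0.15)(-0.40) − (-0.30)(0.70) = 0.2700
  C_32 = −[(1.00)(-0.40) − (-0.30)(-0.10)] = 0.4300
  C_33 = (1.00)(0.70) − (-0.15)(-0.10) = 0.6850
det(I−A) = Σ_j (I−A)_1j·C_1j = (1.00)(0.6050) + (-0.15)(0.0950) + (-0.30)(0.0150) = 0.58625
adj(I−A) = Cᵀ =
  [ 0.6050   0.1875   0.2700]
  [ 0.0950   0.9500   0.4300]
  [ 0.0150   0.1500   0.6850]
(I − A)⁻¹ = adj(I−A) / det(I−A) ≈
  [   1.0320     0.3198     0.4606]
  [   0.1620     1.6205     0.7335]
  [   0.0256     0.2559     1.1684]
First solve x = (I − A)⁻¹ d = adj(I−A)·d / det(I−A); in particular x_C = (0.0150·1180 + 0.1500·740 + 0.6850·220) / 0.58625 = 279.40 / 0.58625 ≈ 476.5885.
Intermediate flow from G to C: z_GC = a_GC · x_C = 0.40 × 279.40 / 0.58625 = 111.76 / 0.58625 ≈ 190.64.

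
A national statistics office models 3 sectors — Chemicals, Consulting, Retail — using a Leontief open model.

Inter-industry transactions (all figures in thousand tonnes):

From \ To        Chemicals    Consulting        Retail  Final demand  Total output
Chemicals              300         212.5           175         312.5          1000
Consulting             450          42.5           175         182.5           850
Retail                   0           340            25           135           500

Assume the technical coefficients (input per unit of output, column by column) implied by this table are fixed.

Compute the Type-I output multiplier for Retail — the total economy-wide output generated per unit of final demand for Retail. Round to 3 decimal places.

Technical coefficients a_ij = z_ij / X_j:
  a_11 = 300/1000 = 0.30, a_21 = 450/1000 = 0.45, a_31 = 0/1000 = 0.00
  a_12 = 212.5/850 = 0.25, a_22 = 42.5/850 = 0.05, a_32 = 340/850 = 0.40
  a_13 = 175/500 = 0.35, a_23 = 175/500 = 0.35, a_33 = 25/500 = 0.05
I − A =
  [   0.70    -0.25    -0.35]
  [  -0.45     0.95    -0.35]
  [   0.00    -0.40     0.95]
Cofactors of I−A, C_ij = (−1)^(i+j)·(minor ij) (rows/columns in the sector order above):
  C_11 = (0.95)(0.95) − (-0.35)(-0.40) = 0.7625
  C_12 = −[(-0.45)(0.95) − (-0.35)(0.00)] = 0.4275
  C_13 = (-0.45)(-0.40) − (0.95)(0.00) = 0.1800
  C_21 = −[(-0.25)(0.95) − (-0.35)(-0.40)] = 0.3775
  C_22 = (0.70)(0.95) − (-0.35)(0.00) = 0.6650
  C_23 = −[(0.70)(-0.40) − (-0.25)(0.00)] = 0.2800
  C_31 = (-0.25)(-0.35) − (-0.35)(0.95) = 0.4200
  C_32 = −[(0.70)(-0.35) − (-0.35)(-0.45)] = 0.4025
  C_33 = (0.70)(0.95) − (-0.25)(-0.45) = 0.5525
det(I−A) = Σ_j (I−A)_1j·C_1j = (0.70)(0.7625) + (-0.25)(0.4275) + (-0.35)(0.1800) = 0.363875
adj(I−A) = Cᵀ =
  [ 0.7625   0.3775   0.4200]
  [ 0.4275   0.6650   0.4025]
  [ 0.1800   0.2800   0.5525]
(I − A)⁻¹ = adj(I−A) / det(I−A) ≈
  [   2.0955     1.0374     1.1542]
  [   1.1749     1.8276     1.1061]
  [   0.4947     0.7695     1.5184]
The output multiplier for sector j is the column-j sum of the Leontief inverse (I − A)⁻¹ = adj(I−A) / det(I−A).
Column 3 of adj(I−A): (0.4200, 0.4025, 0.5525); det(I−A) = 0.363875.
m_3 = (0.4200 + 0.4025 + 0.5525) / 0.363875 = 1.375 / 0.363875 ≈ 3.779.

m_3 = 3.779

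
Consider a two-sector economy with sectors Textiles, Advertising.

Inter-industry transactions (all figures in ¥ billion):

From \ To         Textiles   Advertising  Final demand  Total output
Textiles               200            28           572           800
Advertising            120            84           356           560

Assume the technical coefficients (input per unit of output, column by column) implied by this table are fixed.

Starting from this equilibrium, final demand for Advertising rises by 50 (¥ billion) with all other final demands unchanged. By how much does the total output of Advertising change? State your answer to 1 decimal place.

Technical coefficients a_ij = z_ij / X_j:
  a_TT = 200/800 = 0.25, a_AT = 120/800 = 0.15
  a_TA = 28/560 = 0.05, a_AA = 84/560 = 0.15
I − A =
  [   0.75    -0.05]
  [  -0.15     0.85]
det(I−A) = (0.75)(0.85) − (-0.05)(-0.15) = 0.6300
adj(I−A) = [[0.85, 0.05], [0.15, 0.75]]
(I − A)⁻¹ = adj(I−A) / det(I−A) ≈
  [   1.3492     0.0794]
  [   0.2381     1.1905]
Δx = (I − A)⁻¹ Δd with Δd having +50 in the Advertising component and 0 elsewhere.
So Δx_A = L_AA · (+50), where L_AA = adj(I−A)_AA / det(I−A) = 0.75 / 0.6300.
Δx_A = 0.75 × (+50) / 0.6300 = 37.50 / 0.6300 ≈ 59.5.

Δx_A = 59.5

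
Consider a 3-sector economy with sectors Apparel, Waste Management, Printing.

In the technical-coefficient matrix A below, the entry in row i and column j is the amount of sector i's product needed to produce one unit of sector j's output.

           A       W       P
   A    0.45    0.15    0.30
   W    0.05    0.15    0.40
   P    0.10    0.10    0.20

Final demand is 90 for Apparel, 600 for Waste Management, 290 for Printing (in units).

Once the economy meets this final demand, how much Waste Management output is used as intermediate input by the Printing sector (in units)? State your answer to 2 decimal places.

z_WP = 234.50

I − A =
  [   0.55    -0.15    -0.30]
  [  -0.05     0.85    -0.40]
  [  -0.10    -0.10     0.80]
Cofactors of I−A, C_ij = (−1)^(i+j)·(minor ij) (rows/columns in the sector order above):
  C_11 = (0.85)(0.80) − (-0.40)(-0.10) = 0.6400
  C_12 = −[(-0.05)(0.80) − (-0.40)(-0.10)] = 0.0800
  C_13 = (-0.05)(-0.10) − (0.85)(-0.10) = 0.0900
  C_21 = −[(-0.15)(0.80) − (-0.30)(-0.10)] = 0.1500
  C_22 = (0.55)(0.80) − (-0.30)(-0.10) = 0.4100
  C_23 = −[(0.55)(-0.10) − (-0.15)(-0.10)] = 0.0700
  C_31 = (-0.15)(-0.40) − (-0.30)(0.85) = 0.3150
  C_32 = −[(0.55)(-0.40) − (-0.30)(-0.05)] = 0.2350
  C_33 = (0.55)(0.85) − (-0.15)(-0.05) = 0.4600
det(I−A) = Σ_j (I−A)_1j·C_1j = (0.55)(0.6400) + (-0.15)(0.0800) + (-0.30)(0.0900) = 0.3130
adj(I−A) = Cᵀ =
  [ 0.6400   0.1500   0.3150]
  [ 0.0800   0.4100   0.2350]
  [ 0.0900   0.0700   0.4600]
(I − A)⁻¹ = adj(I−A) / det(I−A) ≈
  [   2.0447     0.4792     1.0064]
  [   0.2556     1.3099     0.7508]
  [   0.2875     0.2236     1.4696]
First solve x = (I − A)⁻¹ d = adj(I−A)·d / det(I−A); in particular x_P = (0.0900·90 + 0.0700·600 + 0.4600·290) / 0.3130 = 183.50 / 0.3130 ≈ 586.2620.
Intermediate flow from W to P: z_WP = a_WP · x_P = 0.40 × 183.50 / 0.3130 = 73.40 / 0.3130 ≈ 234.50.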